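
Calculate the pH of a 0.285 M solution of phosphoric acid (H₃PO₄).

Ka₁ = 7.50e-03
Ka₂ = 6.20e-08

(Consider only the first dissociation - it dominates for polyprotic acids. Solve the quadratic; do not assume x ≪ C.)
pH = 1.37

x² + Ka₁·x − Ka₁·C = 0 with Ka₁ = 7.50e-03, C = 0.285.
x = (−Ka₁ + √(Ka₁² + 4·Ka₁·C))/2 = 4.2635e-02 M, so pH = 1.37.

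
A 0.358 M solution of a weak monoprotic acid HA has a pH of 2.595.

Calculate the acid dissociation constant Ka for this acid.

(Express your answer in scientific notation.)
K_a = 1.82e-05

[H⁺] = 10^(−pH) = 10^(−2.595) = 2.541e-03 M. For HA ⇌ H⁺ + A⁻, Ka = x²/(C − x) = (2.541e-03)²/(0.358 − 2.541e-03) = 1.82e-05.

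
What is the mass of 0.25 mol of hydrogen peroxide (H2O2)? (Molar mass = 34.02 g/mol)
Mass = 0.25 mol × 34.02 g/mol = 8.505 g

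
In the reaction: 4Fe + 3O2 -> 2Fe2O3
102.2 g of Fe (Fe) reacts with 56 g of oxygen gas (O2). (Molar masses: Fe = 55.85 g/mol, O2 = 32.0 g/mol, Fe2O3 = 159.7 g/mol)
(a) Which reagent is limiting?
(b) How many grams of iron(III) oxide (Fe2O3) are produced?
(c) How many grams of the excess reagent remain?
(a) Fe, (b) 146.1 g, (c) 12.08 g

Moles of Fe = 102.2 g ÷ 55.85 g/mol = 1.8299 mol
Moles of O2 = 56 g ÷ 32.0 g/mol = 1.75 mol
Moles ÷ coefficient: Fe: 1.8299/4 = 0.4575, O2: 1.75/3 = 0.5833
(a) Fe has the smaller value, so Fe is the limiting reagent.
(b) Moles of Fe2O3 = 1.8299 mol Fe × (2/4) = 0.914951 mol; mass = 0.914951 mol × 159.7 g/mol = 146.1 g
(c) O2 consumed = 1.8299 × (3/4) = 1.37243 mol; remaining = 1.75 − 1.37243 = 0.377574 mol; mass = 0.377574 mol × 32.0 g/mol = 12.08 g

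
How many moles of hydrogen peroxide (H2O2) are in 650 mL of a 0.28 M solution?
Moles = Molarity × Volume (L)
Moles = 0.28 M × 0.65 L = 0.182 mol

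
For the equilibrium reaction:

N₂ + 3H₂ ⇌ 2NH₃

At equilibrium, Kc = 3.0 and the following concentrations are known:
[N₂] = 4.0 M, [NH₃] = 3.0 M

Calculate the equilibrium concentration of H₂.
[H₂] = 0.9086 M

Kc = ([NH₃]^2) / ([N₂] × [H₂]^3) = 3.0
[H₂]^3 = (product terms)/(Kc · other reactant terms) = 9 / (3.0 · 4) = 0.75
[H₂] = (0.75)^(1/3) = 0.9086 M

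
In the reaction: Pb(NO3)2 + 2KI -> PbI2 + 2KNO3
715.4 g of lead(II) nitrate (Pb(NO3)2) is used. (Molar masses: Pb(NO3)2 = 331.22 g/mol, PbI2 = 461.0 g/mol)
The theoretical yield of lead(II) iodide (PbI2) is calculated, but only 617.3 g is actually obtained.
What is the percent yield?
Moles of Pb(NO3)2 = 715.4 g ÷ 331.22 g/mol = 2.15989 mol
Mole ratio: 1 mol PbI2 / 1 mol Pb(NO3)2
Moles of PbI2 = 2.15989 × (1/1) = 2.15989 mol
Theoretical yield = 2.15989 mol × 461.0 g/mol = 995.71 g
Actual yield = 617.3 g
Percent yield = (617.3 / 995.71) × 100% = 62.0%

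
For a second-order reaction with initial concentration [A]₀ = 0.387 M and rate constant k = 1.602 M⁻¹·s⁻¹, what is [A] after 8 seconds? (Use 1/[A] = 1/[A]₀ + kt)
0.0649 M

1/[A] = 1/[A]₀ + k·t = 1/0.387 + (1.602)·(8) = 2.5840 + 12.8160 = 15.4000
[A] = 1/15.4000 = 0.0649 M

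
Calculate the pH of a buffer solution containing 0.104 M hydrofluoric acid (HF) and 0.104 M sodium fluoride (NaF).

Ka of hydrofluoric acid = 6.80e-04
pH = 3.17

pKa = -log(6.80e-04) = 3.17. pH = pKa + log([A⁻]/[HA]) = 3.17 + log(0.104/0.104)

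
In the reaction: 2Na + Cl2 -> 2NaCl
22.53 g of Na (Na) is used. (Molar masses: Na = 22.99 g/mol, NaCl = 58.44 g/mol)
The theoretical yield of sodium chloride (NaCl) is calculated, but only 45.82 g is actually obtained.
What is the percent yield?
Moles of Na = 22.53 g ÷ 22.99 g/mol = 0.979991 mol
Mole ratio: 2 mol NaCl / 2 mol Na
Moles of NaCl = 0.979991 × (2/2) = 0.979991 mol
Theoretical yield = 0.979991 mol × 58.44 g/mol = 57.271 g
Actual yield = 45.82 g
Percent yield = (45.82 / 57.271) × 100% = 80.0%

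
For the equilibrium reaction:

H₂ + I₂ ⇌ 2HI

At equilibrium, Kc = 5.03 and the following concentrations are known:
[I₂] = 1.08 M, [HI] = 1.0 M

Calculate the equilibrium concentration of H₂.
[H₂] = 0.1841 M

Kc = ([HI]^2) / ([H₂] × [I₂]) = 5.03
[H₂]^1 = (product terms)/(Kc · other reactant terms) = 1 / (5.03 · 1.08) = 0.18408
[H₂] = 0.1841 M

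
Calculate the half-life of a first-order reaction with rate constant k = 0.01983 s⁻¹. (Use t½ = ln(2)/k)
34.95 s

t½ = ln(2)/k = 0.6931/0.01983 = 34.95 s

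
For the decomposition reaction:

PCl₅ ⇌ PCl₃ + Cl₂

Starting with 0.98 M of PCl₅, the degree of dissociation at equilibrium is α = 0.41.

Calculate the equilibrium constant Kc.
K_c = 0.2792

x = α·[A]₀ = 0.41 × 0.98 = 0.4018 M dissociated.
At eq: [PCl₅] = 0.98 − 0.4018 = 0.5782 M; [PCl₃] = [Cl₂] = x = 0.4018 M.
Kc = [PCl₃][Cl₂]/[PCl₅] = (0.4018)²/0.5782 = 0.2792.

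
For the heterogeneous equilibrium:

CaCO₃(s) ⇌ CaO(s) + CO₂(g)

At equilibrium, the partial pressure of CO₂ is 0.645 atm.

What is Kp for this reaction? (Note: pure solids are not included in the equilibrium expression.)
K_p = 0.645

Solids (CaCO₃, CaO) have activity 1 and are excluded.
Kp = P(CO₂) = 0.645.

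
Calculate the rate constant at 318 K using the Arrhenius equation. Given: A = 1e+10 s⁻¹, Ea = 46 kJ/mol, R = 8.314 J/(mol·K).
2.78e+02 s⁻¹

k = A·exp(-Ea/(R·T)) = 1e+10·exp(-46000/(8.314·318)) = 1e+10·exp(-17.3989) = 1e+10·2.7783e-08 = 2.78e+02 s⁻¹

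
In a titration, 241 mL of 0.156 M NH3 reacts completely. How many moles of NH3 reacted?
Moles = Molarity × Volume (L)
Moles = 0.156 M × 0.241 L = 0.0376 mol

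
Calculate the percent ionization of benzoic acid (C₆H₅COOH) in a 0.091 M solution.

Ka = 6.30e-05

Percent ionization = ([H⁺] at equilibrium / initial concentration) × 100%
Percent ionization = 2.6%

Let x = [H⁺]. Ka = x²/(C - x) ⇒ x² + (6.30e-05)x - (6.30e-05)(0.091) = 0. x = 2.3631e-03. Percent = (2.3631e-03/0.091) × 100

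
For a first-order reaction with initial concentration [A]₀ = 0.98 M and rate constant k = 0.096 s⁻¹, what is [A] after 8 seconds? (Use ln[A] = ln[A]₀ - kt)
0.4547 M

ln[A] = ln[A]₀ - k·t = ln(0.98) - (0.096)·(8) = -0.0202 - 0.7680 = -0.7882
[A] = e^(-0.7882) = 0.4547 M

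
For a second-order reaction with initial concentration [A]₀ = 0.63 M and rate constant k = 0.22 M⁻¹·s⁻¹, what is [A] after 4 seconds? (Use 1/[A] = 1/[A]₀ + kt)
0.4053 M

1/[A] = 1/[A]₀ + k·t = 1/0.63 + (0.22)·(4) = 1.5873 + 0.8800 = 2.4673
[A] = 1/2.4673 = 0.4053 M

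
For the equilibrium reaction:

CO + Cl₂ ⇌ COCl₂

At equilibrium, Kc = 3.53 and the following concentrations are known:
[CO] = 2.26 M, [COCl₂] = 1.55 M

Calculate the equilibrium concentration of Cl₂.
[Cl₂] = 0.1943 M

Kc = ([COCl₂]) / ([CO] × [Cl₂]) = 3.53
[Cl₂]^1 = (product terms)/(Kc · other reactant terms) = 1.55 / (3.53 · 2.26) = 0.19429
[Cl₂] = 0.1943 M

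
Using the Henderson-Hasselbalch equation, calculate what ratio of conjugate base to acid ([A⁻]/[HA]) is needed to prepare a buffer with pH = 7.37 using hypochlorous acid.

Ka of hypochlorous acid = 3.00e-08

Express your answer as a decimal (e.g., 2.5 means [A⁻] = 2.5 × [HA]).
[A⁻]/[HA] = 0.703

pKa = −log(3.00e-08) = 7.5229. pH = pKa + log([A⁻]/[HA]). 7.37 = 7.5229 + log(ratio). log(ratio) = 7.37 − 7.5229 = -0.1529. ratio = 10^(-0.1529) = 0.703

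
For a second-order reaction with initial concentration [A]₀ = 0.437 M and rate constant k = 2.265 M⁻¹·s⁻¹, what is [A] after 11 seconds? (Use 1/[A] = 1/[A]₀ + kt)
0.0368 M

1/[A] = 1/[A]₀ + k·t = 1/0.437 + (2.265)·(11) = 2.2883 + 24.9150 = 27.2033
[A] = 1/27.2033 = 0.0368 M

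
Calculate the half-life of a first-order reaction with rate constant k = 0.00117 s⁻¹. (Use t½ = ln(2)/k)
592.43 s

t½ = ln(2)/k = 0.6931/0.00117 = 592.43 s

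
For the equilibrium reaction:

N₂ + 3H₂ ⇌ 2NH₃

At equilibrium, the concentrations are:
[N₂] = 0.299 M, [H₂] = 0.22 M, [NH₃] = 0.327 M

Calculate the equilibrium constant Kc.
K_c = 33.5858

Kc = ([NH₃]^2) / ([N₂] × [H₂]^3)
   = ((0.327)^2) / ((0.299)·(0.22)^3)
   = 0.10693 / 0.0031838 = 33.5858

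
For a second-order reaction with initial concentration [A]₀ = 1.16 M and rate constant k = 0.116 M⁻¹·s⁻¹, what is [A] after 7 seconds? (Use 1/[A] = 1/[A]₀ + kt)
0.5973 M

1/[A] = 1/[A]₀ + k·t = 1/1.16 + (0.116)·(7) = 0.8621 + 0.8120 = 1.6741
[A] = 1/1.6741 = 0.5973 M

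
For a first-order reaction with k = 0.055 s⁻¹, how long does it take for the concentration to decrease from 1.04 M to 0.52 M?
12.60 s

From ln[A] = ln[A]₀ - k·t: t = ln([A]₀/[A])/k = ln(1.04/0.52)/0.055 = ln(2.0000)/0.055 = 0.6931/0.055 = 12.60 s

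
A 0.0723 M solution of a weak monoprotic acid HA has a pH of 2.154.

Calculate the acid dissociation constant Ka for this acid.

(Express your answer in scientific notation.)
K_a = 7.54e-04

[H⁺] = 10^(−pH) = 10^(−2.154) = 7.015e-03 M. For HA ⇌ H⁺ + A⁻, Ka = x²/(C − x) = (7.015e-03)²/(0.0723 − 7.015e-03) = 7.54e-04.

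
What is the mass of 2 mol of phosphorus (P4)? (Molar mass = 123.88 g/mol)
Mass = 2 mol × 123.88 g/mol = 247.8 g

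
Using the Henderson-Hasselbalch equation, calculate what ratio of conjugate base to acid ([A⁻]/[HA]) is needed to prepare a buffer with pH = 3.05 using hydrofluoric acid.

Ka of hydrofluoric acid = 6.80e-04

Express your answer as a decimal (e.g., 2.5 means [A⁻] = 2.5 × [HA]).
[A⁻]/[HA] = 0.763

pKa = −log(6.80e-04) = 3.1675. pH = pKa + log([A⁻]/[HA]). 3.05 = 3.1675 + log(ratio). log(ratio) = 3.05 − 3.1675 = -0.1175. ratio = 10^(-0.1175) = 0.763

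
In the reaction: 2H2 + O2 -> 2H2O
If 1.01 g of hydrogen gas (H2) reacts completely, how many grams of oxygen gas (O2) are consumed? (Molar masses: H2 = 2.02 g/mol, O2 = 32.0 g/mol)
Moles of H2 = 1.01 g ÷ 2.02 g/mol = 0.5 mol
Mole ratio: 1 mol O2 / 2 mol H2
Moles of O2 = 0.5 × (1/2) = 0.25 mol
Mass of O2 = 0.25 mol × 32.0 g/mol = 8 g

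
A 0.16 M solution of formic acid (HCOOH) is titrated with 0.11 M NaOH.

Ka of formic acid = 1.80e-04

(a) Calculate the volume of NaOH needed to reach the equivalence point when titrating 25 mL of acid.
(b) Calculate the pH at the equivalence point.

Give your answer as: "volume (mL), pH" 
V = 36.4 mL, pH = 8.28

(a) At equivalence: moles acid = moles base.
moles acid = 0.16 × 0.025 = 0.004 mol; V_NaOH = 0.004/0.11 = 0.03636 L = 36.4 mL.
(b) At equivalence, all acid → conjugate base A⁻ at [A⁻] = 0.004/0.06136 = 0.06519 M.
Kb = Kw/Ka = 1.0e-14/1.80e-04 = 5.556e-11; [OH⁻] = √(Kb·[A⁻]) = 1.903e-06; pOH = 5.72; pH = 14 − pOH = 8.28.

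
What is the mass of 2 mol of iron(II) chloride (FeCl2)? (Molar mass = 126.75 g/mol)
Mass = 2 mol × 126.75 g/mol = 253.5 g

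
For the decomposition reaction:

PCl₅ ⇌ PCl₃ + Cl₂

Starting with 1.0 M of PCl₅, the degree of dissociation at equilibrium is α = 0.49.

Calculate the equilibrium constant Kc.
K_c = 0.4708

x = α·[A]₀ = 0.49 × 1.0 = 0.49 M dissociated.
At eq: [PCl₅] = 1.0 − 0.49 = 0.51 M; [PCl₃] = [Cl₂] = x = 0.49 M.
Kc = [PCl₃][Cl₂]/[PCl₅] = (0.49)²/0.51 = 0.4708.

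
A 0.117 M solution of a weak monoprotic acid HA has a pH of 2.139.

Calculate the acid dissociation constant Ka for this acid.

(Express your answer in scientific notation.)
K_a = 4.80e-04

[H⁺] = 10^(−pH) = 10^(−2.139) = 7.261e-03 M. For HA ⇌ H⁺ + A⁻, Ka = x²/(C − x) = (7.261e-03)²/(0.117 − 7.261e-03) = 4.80e-04.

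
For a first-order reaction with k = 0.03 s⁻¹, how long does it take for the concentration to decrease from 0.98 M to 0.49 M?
23.10 s

From ln[A] = ln[A]₀ - k·t: t = ln([A]₀/[A])/k = ln(0.98/0.49)/0.03 = ln(2.0000)/0.03 = 0.6931/0.03 = 23.10 s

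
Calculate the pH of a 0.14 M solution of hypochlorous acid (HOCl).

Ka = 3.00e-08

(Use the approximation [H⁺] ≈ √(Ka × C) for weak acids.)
pH = 4.19

[H⁺] = √(Ka × C) = √(3.00e-08 × 0.14) = 6.4807e-05. pH = -log(6.4807e-05)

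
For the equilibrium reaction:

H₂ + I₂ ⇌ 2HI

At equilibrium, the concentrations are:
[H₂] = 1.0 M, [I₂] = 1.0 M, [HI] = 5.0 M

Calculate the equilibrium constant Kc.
K_c = 25.0000

Kc = ([HI]^2) / ([H₂] × [I₂])
   = ((5.0)^2) / ((1.0)·(1.0))
   = 25 / 1 = 25.0000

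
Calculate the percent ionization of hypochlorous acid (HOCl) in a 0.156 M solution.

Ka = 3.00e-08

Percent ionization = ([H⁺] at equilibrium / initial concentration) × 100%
Percent ionization = 0.0438%

Let x = [H⁺]. Ka = x²/(C - x) ⇒ x² + (3.00e-08)x - (3.00e-08)(0.156) = 0. x = 6.8396e-05. Percent = (6.8396e-05/0.156) × 100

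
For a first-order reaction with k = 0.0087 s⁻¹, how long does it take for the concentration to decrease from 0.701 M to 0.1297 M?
193.94 s

From ln[A] = ln[A]₀ - k·t: t = ln([A]₀/[A])/k = ln(0.701/0.1297)/0.0087 = ln(5.4048)/0.0087 = 1.6873/0.0087 = 193.94 s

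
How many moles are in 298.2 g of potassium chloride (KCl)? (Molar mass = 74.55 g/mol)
Moles = 298.2 g ÷ 74.55 g/mol = 4 mol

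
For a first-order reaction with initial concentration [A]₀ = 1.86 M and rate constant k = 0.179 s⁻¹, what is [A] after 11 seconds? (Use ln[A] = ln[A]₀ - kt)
0.2596 M

ln[A] = ln[A]₀ - k·t = ln(1.86) - (0.179)·(11) = 0.6206 - 1.9690 = -1.3484
[A] = e^(-1.3484) = 0.2596 M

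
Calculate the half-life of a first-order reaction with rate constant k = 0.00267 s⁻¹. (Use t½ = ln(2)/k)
259.61 s

t½ = ln(2)/k = 0.6931/0.00267 = 259.61 s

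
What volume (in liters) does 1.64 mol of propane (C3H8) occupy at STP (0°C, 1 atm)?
At STP, 1 mol of gas occupies 22.4 L
Volume = 1.64 mol × 22.4 L/mol = 36.74 L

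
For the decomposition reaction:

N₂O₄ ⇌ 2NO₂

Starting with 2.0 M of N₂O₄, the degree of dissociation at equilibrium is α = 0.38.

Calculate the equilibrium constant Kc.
K_c = 1.8632

x = α·[A]₀ = 0.38 × 2.0 = 0.76 M dissociated.
At eq: [N₂O₄] = 2.0 − 0.76 = 1.24 M; [NO₂] = 2x = 1.52 M.
Kc = [NO₂]²/[N₂O₄] = (1.52)²/1.24 = 1.863.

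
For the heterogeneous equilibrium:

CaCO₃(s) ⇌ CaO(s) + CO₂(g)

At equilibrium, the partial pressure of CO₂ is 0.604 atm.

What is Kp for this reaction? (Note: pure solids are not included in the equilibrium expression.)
K_p = 0.604

Solids (CaCO₃, CaO) have activity 1 and are excluded.
Kp = P(CO₂) = 0.604.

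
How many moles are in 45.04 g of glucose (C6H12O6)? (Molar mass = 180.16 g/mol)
Moles = 45.04 g ÷ 180.16 g/mol = 0.25 mol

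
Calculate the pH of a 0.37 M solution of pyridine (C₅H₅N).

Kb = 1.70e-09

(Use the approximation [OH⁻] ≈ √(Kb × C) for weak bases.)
pH = 9.40

[OH⁻] = √(Kb × C) = √(1.70e-09 × 0.37) = 2.5080e-05. pOH = 4.60, pH = 14 - pOH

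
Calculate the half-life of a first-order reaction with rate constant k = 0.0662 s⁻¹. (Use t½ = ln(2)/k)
10.47 s

t½ = ln(2)/k = 0.6931/0.0662 = 10.47 s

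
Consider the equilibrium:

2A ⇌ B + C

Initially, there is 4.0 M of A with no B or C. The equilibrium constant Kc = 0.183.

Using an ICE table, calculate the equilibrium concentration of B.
[B] = 0.922 M

ICE: [A] = 4.0 − 2x, [B] = [C] = x.
Kc = x²/(4.0 − 2x)² = 0.183 ⇒ √Kc = x/(4.0 − 2x).
x = √0.183·4.0/(1 + 2√0.183) = 0.42778·4.0/1.8556 = 0.92216.
[B] = x = 0.922 M.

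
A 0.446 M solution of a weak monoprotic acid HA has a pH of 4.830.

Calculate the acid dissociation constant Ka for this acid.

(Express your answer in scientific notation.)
K_a = 4.91e-10

[H⁺] = 10^(−pH) = 10^(−4.830) = 1.479e-05 M. For HA ⇌ H⁺ + A⁻, Ka = x²/(C − x) = (1.479e-05)²/(0.446 − 1.479e-05) = 4.91e-10.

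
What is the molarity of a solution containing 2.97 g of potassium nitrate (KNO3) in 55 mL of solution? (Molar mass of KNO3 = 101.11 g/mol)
Moles of KNO3 = 2.97 g ÷ 101.11 g/mol = 0.0293739 mol
Volume = 55 mL = 0.055 L
Molarity = 0.0293739 mol ÷ 0.055 L = 0.5341 M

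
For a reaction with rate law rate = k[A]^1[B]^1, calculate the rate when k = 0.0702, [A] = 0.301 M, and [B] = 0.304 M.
0.006424 M/s

rate = k·[A]^1·[B]^1 = 0.0702·(0.301)^1·(0.304)^1 = 0.0702·0.301·0.304 = 0.006424 M/s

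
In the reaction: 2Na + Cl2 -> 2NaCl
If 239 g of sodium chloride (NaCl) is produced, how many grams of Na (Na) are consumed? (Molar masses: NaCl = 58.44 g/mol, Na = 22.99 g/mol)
Moles of NaCl = 239 g ÷ 58.44 g/mol = 4.08966 mol
Mole ratio: 2 mol Na / 2 mol NaCl
Moles of Na = 4.08966 × (2/2) = 4.08966 mol
Mass of Na = 4.08966 mol × 22.99 g/mol = 94.02 g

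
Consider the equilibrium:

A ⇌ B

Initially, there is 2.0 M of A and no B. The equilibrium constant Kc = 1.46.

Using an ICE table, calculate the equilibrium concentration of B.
[B] = 1.187 M

ICE: [A] = 2.0 − x, [B] = x.
Kc = x/(2.0 − x) = 1.46 ⇒ x = 1.46·2.0/(1 + 1.46) = 2.92/2.46 = 1.187.
[B] = x = 1.187 M.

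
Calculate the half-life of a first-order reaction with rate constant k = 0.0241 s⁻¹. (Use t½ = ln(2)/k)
28.76 s

t½ = ln(2)/k = 0.6931/0.0241 = 28.76 s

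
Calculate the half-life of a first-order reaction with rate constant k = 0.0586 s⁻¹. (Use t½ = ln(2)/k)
11.83 s

t½ = ln(2)/k = 0.6931/0.0586 = 11.83 s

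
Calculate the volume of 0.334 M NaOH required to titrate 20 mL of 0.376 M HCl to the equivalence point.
V_{base} = 22.5 mL

At equivalence: moles acid = moles base.
moles HCl = 0.376 M × 0.02 L = 0.00752 mol
V_NaOH = 0.00752 mol ÷ 0.334 M = 0.02251 L = 22.5 mL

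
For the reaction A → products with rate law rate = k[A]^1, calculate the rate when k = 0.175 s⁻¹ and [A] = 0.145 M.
0.02537 M/s

rate = k·[A]^1 = 0.175·(0.145)^1 = 0.175·0.145 = 0.02537 M/s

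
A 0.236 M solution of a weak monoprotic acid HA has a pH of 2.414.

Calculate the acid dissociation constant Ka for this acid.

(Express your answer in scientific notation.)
K_a = 6.40e-05

[H⁺] = 10^(−pH) = 10^(−2.414) = 3.855e-03 M. For HA ⇌ H⁺ + A⁻, Ka = x²/(C − x) = (3.855e-03)²/(0.236 − 3.855e-03) = 6.40e-05.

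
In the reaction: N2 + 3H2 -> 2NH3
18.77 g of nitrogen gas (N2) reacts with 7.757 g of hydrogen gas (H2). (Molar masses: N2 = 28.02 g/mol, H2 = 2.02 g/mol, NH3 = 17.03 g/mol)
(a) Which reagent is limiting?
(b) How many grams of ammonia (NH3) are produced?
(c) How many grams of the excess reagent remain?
(a) N2, (b) 22.82 g, (c) 3.698 g

Moles of N2 = 18.77 g ÷ 28.02 g/mol = 0.669879 mol
Moles of H2 = 7.757 g ÷ 2.02 g/mol = 3.8401 mol
Moles ÷ coefficient: N2: 0.669879/1 = 0.6699, H2: 3.8401/3 = 1.28
(a) N2 has the smaller value, so N2 is the limiting reagent.
(b) Moles of NH3 = 0.669879 mol N2 × (2/1) = 1.33976 mol; mass = 1.33976 mol × 17.03 g/mol = 22.82 g
(c) H2 consumed = 0.669879 × (3/1) = 2.00964 mol; remaining = 3.8401 − 2.00964 = 1.83046 mol; mass = 1.83046 mol × 2.02 g/mol = 3.698 g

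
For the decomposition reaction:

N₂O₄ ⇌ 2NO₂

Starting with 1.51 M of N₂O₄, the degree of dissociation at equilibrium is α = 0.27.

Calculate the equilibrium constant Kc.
K_c = 0.6032

x = α·[A]₀ = 0.27 × 1.51 = 0.4077 M dissociated.
At eq: [N₂O₄] = 1.51 − 0.4077 = 1.102 M; [NO₂] = 2x = 0.8154 M.
Kc = [NO₂]²/[N₂O₄] = (0.8154)²/1.102 = 0.6032.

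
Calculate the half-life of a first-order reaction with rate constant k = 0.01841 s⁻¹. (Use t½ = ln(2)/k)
37.65 s

t½ = ln(2)/k = 0.6931/0.01841 = 37.65 s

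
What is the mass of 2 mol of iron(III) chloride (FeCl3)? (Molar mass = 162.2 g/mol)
Mass = 2 mol × 162.2 g/mol = 324.4 g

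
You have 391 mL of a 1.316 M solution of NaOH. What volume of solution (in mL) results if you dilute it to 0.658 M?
Using M₁V₁ = M₂V₂:
1.316 × 391 = 0.658 × V₂
V₂ = (1.316 × 391) / 0.658 = 782 mL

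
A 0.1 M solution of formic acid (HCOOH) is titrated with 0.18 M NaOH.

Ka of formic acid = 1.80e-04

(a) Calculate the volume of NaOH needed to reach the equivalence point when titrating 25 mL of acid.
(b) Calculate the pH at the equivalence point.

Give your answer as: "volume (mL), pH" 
V = 13.9 mL, pH = 8.28

(a) At equivalence: moles acid = moles base.
moles acid = 0.1 × 0.025 = 0.0025 mol; V_NaOH = 0.0025/0.18 = 0.01389 L = 13.9 mL.
(b) At equivalence, all acid → conjugate base A⁻ at [A⁻] = 0.0025/0.03889 = 0.06429 M.
Kb = Kw/Ka = 1.0e-14/1.80e-04 = 5.556e-11; [OH⁻] = √(Kb·[A⁻]) = 1.890e-06; pOH = 5.72; pH = 14 − pOH = 8.28.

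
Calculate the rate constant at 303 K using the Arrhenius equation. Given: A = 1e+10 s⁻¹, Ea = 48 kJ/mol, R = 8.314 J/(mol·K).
5.31e+01 s⁻¹

k = A·exp(-Ea/(R·T)) = 1e+10·exp(-48000/(8.314·303)) = 1e+10·exp(-19.0541) = 1e+10·5.3077e-09 = 5.31e+01 s⁻¹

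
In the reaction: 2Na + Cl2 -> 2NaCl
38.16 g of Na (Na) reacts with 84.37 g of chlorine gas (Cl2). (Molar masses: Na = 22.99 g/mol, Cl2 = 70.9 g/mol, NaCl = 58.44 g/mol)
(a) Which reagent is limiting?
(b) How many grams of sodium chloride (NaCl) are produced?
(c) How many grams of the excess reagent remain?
(a) Na, (b) 97 g, (c) 25.53 g

Moles of Na = 38.16 g ÷ 22.99 g/mol = 1.65985 mol
Moles of Cl2 = 84.37 g ÷ 70.9 g/mol = 1.18999 mol
Moles ÷ coefficient: Na: 1.65985/2 = 0.8299, Cl2: 1.18999/1 = 1.19
(a) Na has the smaller value, so Na is the limiting reagent.
(b) Moles of NaCl = 1.65985 mol Na × (2/2) = 1.65985 mol; mass = 1.65985 mol × 58.44 g/mol = 97 g
(c) Cl2 consumed = 1.65985 × (1/2) = 0.829926 mol; remaining = 1.18999 − 0.829926 = 0.36006 mol; mass = 0.36006 mol × 70.9 g/mol = 25.53 g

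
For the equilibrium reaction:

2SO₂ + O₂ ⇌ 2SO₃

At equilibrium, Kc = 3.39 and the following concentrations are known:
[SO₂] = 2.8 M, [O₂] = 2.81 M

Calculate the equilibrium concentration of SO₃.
[SO₃] = 8.6419 M

Kc = ([SO₃]^2) / ([SO₂]^2 × [O₂]) = 3.39
[SO₃]^2 = Kc · (reactant terms)/(other product terms) = 3.39 · 22.03 / 1 = 74.683
[SO₃] = (74.683)^(1/2) = 8.6419 M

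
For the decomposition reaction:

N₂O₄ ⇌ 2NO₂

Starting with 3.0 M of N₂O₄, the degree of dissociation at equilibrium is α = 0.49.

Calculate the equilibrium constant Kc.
K_c = 5.6494

x = α·[A]₀ = 0.49 × 3.0 = 1.47 M dissociated.
At eq: [N₂O₄] = 3.0 − 1.47 = 1.53 M; [NO₂] = 2x = 2.94 M.
Kc = [NO₂]²/[N₂O₄] = (2.94)²/1.53 = 5.649.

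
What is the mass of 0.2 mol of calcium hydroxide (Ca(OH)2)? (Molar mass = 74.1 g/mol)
Mass = 0.2 mol × 74.1 g/mol = 14.82 g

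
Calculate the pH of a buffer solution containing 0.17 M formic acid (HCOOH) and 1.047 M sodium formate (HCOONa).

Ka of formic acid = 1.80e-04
pH = 4.53

pKa = -log(1.80e-04) = 3.74. pH = pKa + log([A⁻]/[HA]) = 3.74 + log(1.047/0.17)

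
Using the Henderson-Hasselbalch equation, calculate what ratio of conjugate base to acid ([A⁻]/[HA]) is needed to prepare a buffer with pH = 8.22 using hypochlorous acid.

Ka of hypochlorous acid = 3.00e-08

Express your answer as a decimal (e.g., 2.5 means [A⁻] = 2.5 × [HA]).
[A⁻]/[HA] = 4.979

pKa = −log(3.00e-08) = 7.5229. pH = pKa + log([A⁻]/[HA]). 8.22 = 7.5229 + log(ratio). log(ratio) = 8.22 − 7.5229 = 0.6971. ratio = 10^(0.6971) = 4.979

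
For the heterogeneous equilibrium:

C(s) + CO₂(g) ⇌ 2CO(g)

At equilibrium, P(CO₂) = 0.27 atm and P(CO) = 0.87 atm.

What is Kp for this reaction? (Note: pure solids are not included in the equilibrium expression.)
K_p = 2.803

Solid C is excluded.
Kp = P(CO)²/P(CO₂) = (0.87)²/0.27 = 0.7569/0.27 = 2.803.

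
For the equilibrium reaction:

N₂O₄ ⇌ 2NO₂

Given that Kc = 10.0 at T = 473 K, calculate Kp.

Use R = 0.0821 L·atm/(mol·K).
K_p = 388.3330

Δn = (moles gaseous products) − (moles gaseous reactants) = 1
T = 473 K; RT = 0.0821 × 473 = 38.8333
Kp = Kc·(RT)^Δn = 10.0 × (38.8333)^1 = 10.0 × 38.8333 = 388.3330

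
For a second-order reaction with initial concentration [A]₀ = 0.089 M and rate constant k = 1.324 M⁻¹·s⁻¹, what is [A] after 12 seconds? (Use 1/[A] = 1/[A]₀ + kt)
0.0369 M

1/[A] = 1/[A]₀ + k·t = 1/0.089 + (1.324)·(12) = 11.2360 + 15.8880 = 27.1240
[A] = 1/27.1240 = 0.0369 M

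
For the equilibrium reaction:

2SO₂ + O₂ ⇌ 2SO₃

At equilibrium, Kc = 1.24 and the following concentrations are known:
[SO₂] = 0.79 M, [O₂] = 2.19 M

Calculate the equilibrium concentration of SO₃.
[SO₃] = 1.3018 M

Kc = ([SO₃]^2) / ([SO₂]^2 × [O₂]) = 1.24
[SO₃]^2 = Kc · (reactant terms)/(other product terms) = 1.24 · 1.3668 / 1 = 1.6948
[SO₃] = (1.6948)^(1/2) = 1.3018 M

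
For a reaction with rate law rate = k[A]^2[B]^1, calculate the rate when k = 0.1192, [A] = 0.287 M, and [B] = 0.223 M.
0.002189 M/s

rate = k·[A]^2·[B]^1 = 0.1192·(0.287)^2·(0.223)^1 = 0.1192·0.082369·0.223 = 0.002189 M/s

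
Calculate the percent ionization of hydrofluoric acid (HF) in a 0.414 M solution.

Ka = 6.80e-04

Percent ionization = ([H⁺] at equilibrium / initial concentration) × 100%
Percent ionization = 3.97%

Let x = [H⁺]. Ka = x²/(C - x) ⇒ x² + (6.80e-04)x - (6.80e-04)(0.414) = 0. x = 1.6442e-02. Percent = (1.6442e-02/0.414) × 100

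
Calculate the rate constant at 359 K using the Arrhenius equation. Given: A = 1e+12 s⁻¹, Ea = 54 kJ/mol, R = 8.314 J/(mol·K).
1.39e+04 s⁻¹

k = A·exp(-Ea/(R·T)) = 1e+12·exp(-54000/(8.314·359)) = 1e+12·exp(-18.0921) = 1e+12·1.3890e-08 = 1.39e+04 s⁻¹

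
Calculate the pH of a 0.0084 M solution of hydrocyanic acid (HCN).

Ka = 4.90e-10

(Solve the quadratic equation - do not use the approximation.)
pH = 5.69

x² + Ka×x - Ka×C = 0. Using quadratic formula: [H⁺] = 2.0285e-06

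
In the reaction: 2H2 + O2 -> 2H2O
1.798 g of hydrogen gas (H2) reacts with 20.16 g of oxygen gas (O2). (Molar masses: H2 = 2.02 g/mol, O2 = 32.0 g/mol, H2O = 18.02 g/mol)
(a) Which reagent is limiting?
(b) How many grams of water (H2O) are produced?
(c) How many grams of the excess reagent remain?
(a) H2, (b) 16.04 g, (c) 5.918 g

Moles of H2 = 1.798 g ÷ 2.02 g/mol = 0.890099 mol
Moles of O2 = 20.16 g ÷ 32.0 g/mol = 0.63 mol
Moles ÷ coefficient: H2: 0.890099/2 = 0.445, O2: 0.63/1 = 0.63
(a) H2 has the smaller value, so H2 is the limiting reagent.
(b) Moles of H2O = 0.890099 mol H2 × (2/2) = 0.890099 mol; mass = 0.890099 mol × 18.02 g/mol = 16.04 g
(c) O2 consumed = 0.890099 × (1/2) = 0.44505 mol; remaining = 0.63 − 0.44505 = 0.18495 mol; mass = 0.18495 mol × 32.0 g/mol = 5.918 g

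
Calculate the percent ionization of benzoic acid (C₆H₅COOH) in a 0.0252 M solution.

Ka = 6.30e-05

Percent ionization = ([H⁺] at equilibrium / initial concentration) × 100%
Percent ionization = 4.88%

Let x = [H⁺]. Ka = x²/(C - x) ⇒ x² + (6.30e-05)x - (6.30e-05)(0.0252) = 0. x = 1.2289e-03. Percent = (1.2289e-03/0.0252) × 100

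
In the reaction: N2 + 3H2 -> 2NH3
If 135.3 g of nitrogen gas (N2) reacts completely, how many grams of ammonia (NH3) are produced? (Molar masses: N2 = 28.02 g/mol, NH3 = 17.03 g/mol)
Moles of N2 = 135.3 g ÷ 28.02 g/mol = 4.82869 mol
Mole ratio: 2 mol NH3 / 1 mol N2
Moles of NH3 = 4.82869 × (2/1) = 9.65739 mol
Mass of NH3 = 9.65739 mol × 17.03 g/mol = 164.5 g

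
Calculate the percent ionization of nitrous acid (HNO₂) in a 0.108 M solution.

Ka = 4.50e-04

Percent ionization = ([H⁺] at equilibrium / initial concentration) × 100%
Percent ionization = 6.25%

Let x = [H⁺]. Ka = x²/(C - x) ⇒ x² + (4.50e-04)x - (4.50e-04)(0.108) = 0. x = 6.7500e-03. Percent = (6.7500e-03/0.108) × 100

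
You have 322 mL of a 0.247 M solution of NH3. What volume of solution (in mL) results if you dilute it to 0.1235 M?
Using M₁V₁ = M₂V₂:
0.247 × 322 = 0.1235 × V₂
V₂ = (0.247 × 322) / 0.1235 = 644 mL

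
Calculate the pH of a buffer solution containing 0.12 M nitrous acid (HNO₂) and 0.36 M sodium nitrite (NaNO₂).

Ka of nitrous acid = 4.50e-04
pH = 3.82

pKa = -log(4.50e-04) = 3.35. pH = pKa + log([A⁻]/[HA]) = 3.35 + log(0.36/0.12)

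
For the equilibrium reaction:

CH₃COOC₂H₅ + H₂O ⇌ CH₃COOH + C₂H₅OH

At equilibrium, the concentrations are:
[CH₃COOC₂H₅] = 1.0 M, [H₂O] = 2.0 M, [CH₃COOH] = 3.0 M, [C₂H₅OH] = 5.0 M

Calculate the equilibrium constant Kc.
K_c = 7.5000

Kc = ([CH₃COOH] × [C₂H₅OH]) / ([CH₃COOC₂H₅] × [H₂O])
   = ((3.0)·(5.0)) / ((1.0)·(2.0))
   = 15 / 2 = 7.5000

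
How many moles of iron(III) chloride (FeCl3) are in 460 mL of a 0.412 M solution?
Moles = Molarity × Volume (L)
Moles = 0.412 M × 0.46 L = 0.1895 mol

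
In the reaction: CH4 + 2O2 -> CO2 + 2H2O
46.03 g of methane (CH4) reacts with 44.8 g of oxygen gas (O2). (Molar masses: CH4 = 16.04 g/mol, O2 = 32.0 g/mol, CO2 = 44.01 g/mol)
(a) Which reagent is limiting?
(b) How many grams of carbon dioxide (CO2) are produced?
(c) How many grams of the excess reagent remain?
(a) O2, (b) 30.81 g, (c) 34.8 g

Moles of CH4 = 46.03 g ÷ 16.04 g/mol = 2.8697 mol
Moles of O2 = 44.8 g ÷ 32.0 g/mol = 1.4 mol
Moles ÷ coefficient: CH4: 2.8697/1 = 2.87, O2: 1.4/2 = 0.7
(a) O2 has the smaller value, so O2 is the limiting reagent.
(b) Moles of CO2 = 1.4 mol O2 × (1/2) = 0.7 mol; mass = 0.7 mol × 44.01 g/mol = 30.81 g
(c) CH4 consumed = 1.4 × (1/2) = 0.7 mol; remaining = 2.8697 − 0.7 = 2.1697 mol; mass = 2.1697 mol × 16.04 g/mol = 34.8 g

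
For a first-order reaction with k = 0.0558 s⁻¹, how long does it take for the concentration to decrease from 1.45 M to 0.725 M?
12.42 s

From ln[A] = ln[A]₀ - k·t: t = ln([A]₀/[A])/k = ln(1.45/0.725)/0.0558 = ln(2.0000)/0.0558 = 0.6931/0.0558 = 12.42 s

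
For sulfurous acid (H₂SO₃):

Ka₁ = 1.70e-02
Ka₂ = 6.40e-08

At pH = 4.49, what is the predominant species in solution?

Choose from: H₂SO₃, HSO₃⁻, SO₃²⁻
HSO₃⁻

pKa1 = 1.77, pKa2 = 7.19. Each pKa is the crossover between adjacent species; pH = 4.49 lies in the region where HSO₃⁻ predominates.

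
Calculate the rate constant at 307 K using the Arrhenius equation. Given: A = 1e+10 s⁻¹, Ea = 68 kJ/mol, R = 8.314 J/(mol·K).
2.69e-02 s⁻¹

k = A·exp(-Ea/(R·T)) = 1e+10·exp(-68000/(8.314·307)) = 1e+10·exp(-26.6416) = 1e+10·2.6896e-12 = 2.69e-02 s⁻¹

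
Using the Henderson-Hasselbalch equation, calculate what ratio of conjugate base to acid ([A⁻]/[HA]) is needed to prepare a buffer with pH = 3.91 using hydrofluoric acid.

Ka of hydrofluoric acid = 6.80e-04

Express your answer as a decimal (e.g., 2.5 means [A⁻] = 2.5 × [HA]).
[A⁻]/[HA] = 5.527

pKa = −log(6.80e-04) = 3.1675. pH = pKa + log([A⁻]/[HA]). 3.91 = 3.1675 + log(ratio). log(ratio) = 3.91 − 3.1675 = 0.7425. ratio = 10^(0.7425) = 5.527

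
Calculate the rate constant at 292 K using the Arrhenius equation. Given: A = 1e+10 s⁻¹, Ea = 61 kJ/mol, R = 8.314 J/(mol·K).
1.22e-01 s⁻¹

k = A·exp(-Ea/(R·T)) = 1e+10·exp(-61000/(8.314·292)) = 1e+10·exp(-25.1268) = 1e+10·1.2234e-11 = 1.22e-01 s⁻¹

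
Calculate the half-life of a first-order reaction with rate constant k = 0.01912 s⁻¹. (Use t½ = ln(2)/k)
36.25 s

t½ = ln(2)/k = 0.6931/0.01912 = 36.25 s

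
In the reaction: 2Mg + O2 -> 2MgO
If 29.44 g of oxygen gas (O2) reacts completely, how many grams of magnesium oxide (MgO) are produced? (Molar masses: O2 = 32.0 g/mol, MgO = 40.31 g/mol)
Moles of O2 = 29.44 g ÷ 32.0 g/mol = 0.92 mol
Mole ratio: 2 mol MgO / 1 mol O2
Moles of MgO = 0.92 × (2/1) = 1.84 mol
Mass of MgO = 1.84 mol × 40.31 g/mol = 74.17 g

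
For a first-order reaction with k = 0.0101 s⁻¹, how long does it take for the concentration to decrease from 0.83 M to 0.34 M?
88.36 s

From ln[A] = ln[A]₀ - k·t: t = ln([A]₀/[A])/k = ln(0.83/0.34)/0.0101 = ln(2.4412)/0.0101 = 0.8925/0.0101 = 88.36 s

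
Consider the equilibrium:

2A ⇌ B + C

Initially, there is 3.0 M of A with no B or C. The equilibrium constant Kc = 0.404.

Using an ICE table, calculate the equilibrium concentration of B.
[B] = 0.840 M

ICE: [A] = 3.0 − 2x, [B] = [C] = x.
Kc = x²/(3.0 − 2x)² = 0.404 ⇒ √Kc = x/(3.0 − 2x).
x = √0.404·3.0/(1 + 2√0.404) = 0.63561·3.0/2.2712 = 0.83956.
[B] = x = 0.840 M.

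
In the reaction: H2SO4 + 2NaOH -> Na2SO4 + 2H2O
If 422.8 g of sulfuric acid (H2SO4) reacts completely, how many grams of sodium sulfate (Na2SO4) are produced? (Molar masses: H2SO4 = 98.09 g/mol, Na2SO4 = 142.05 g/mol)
Moles of H2SO4 = 422.8 g ÷ 98.09 g/mol = 4.31033 mol
Mole ratio: 1 mol Na2SO4 / 1 mol H2SO4
Moles of Na2SO4 = 4.31033 × (1/1) = 4.31033 mol
Mass of Na2SO4 = 4.31033 mol × 142.05 g/mol = 612.3 g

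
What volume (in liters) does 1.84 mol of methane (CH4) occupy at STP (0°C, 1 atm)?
At STP, 1 mol of gas occupies 22.4 L
Volume = 1.84 mol × 22.4 L/mol = 41.22 L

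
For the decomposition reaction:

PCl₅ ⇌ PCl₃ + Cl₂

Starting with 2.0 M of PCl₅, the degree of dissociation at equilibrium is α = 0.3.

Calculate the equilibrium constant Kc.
K_c = 0.2571

x = α·[A]₀ = 0.3 × 2.0 = 0.6 M dissociated.
At eq: [PCl₅] = 2.0 − 0.6 = 1.4 M; [PCl₃] = [Cl₂] = x = 0.6 M.
Kc = [PCl₃][Cl₂]/[PCl₅] = (0.6)²/1.4 = 0.2571.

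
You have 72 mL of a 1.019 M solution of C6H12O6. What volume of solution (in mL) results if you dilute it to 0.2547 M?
Using M₁V₁ = M₂V₂:
1.019 × 72 = 0.2547 × V₂
V₂ = (1.019 × 72) / 0.2547 = 288.1 mL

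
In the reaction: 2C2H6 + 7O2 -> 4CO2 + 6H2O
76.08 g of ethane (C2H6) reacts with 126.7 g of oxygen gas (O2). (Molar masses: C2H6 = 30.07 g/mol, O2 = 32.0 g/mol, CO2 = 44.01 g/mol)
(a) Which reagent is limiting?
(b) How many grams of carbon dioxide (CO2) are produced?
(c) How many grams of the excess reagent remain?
(a) O2, (b) 99.57 g, (c) 42.06 g

Moles of C2H6 = 76.08 g ÷ 30.07 g/mol = 2.5301 mol
Moles of O2 = 126.7 g ÷ 32.0 g/mol = 3.95938 mol
Moles ÷ coefficient: C2H6: 2.5301/2 = 1.265, O2: 3.95938/7 = 0.5656
(a) O2 has the smaller value, so O2 is the limiting reagent.
(b) Moles of CO2 = 3.95938 mol O2 × (4/7) = 2.2625 mol; mass = 2.2625 mol × 44.01 g/mol = 99.57 g
(c) C2H6 consumed = 3.95938 × (2/7) = 1.13125 mol; remaining = 2.5301 − 1.13125 = 1.39885 mol; mass = 1.39885 mol × 30.07 g/mol = 42.06 g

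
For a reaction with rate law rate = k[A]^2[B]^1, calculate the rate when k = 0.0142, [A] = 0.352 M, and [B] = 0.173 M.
0.0003044 M/s

rate = k·[A]^2·[B]^1 = 0.0142·(0.352)^2·(0.173)^1 = 0.0142·0.123904·0.173 = 0.0003044 M/s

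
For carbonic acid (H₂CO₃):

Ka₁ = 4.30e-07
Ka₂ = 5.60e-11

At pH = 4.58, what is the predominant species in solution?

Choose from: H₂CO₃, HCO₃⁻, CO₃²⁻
H₂CO₃

pKa1 = 6.37, pKa2 = 10.25. Each pKa is the crossover between adjacent species; pH = 4.58 lies in the region where H₂CO₃ predominates.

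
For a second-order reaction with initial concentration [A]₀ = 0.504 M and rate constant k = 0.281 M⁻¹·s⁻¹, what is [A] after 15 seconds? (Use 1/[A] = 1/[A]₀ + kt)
0.1613 M

1/[A] = 1/[A]₀ + k·t = 1/0.504 + (0.281)·(15) = 1.9841 + 4.2150 = 6.1991
[A] = 1/6.1991 = 0.1613 M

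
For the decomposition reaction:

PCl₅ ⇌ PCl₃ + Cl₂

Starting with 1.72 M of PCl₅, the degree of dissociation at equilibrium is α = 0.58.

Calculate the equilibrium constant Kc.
K_c = 1.3776

x = α·[A]₀ = 0.58 × 1.72 = 0.9976 M dissociated.
At eq: [PCl₅] = 1.72 − 0.9976 = 0.7224 M; [PCl₃] = [Cl₂] = x = 0.9976 M.
Kc = [PCl₃][Cl₂]/[PCl₅] = (0.9976)²/0.7224 = 1.378.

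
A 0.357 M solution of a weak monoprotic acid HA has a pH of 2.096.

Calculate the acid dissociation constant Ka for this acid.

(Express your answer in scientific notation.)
K_a = 1.84e-04

[H⁺] = 10^(−pH) = 10^(−2.096) = 8.017e-03 M. For HA ⇌ H⁺ + A⁻, Ka = x²/(C − x) = (8.017e-03)²/(0.357 − 8.017e-03) = 1.84e-04.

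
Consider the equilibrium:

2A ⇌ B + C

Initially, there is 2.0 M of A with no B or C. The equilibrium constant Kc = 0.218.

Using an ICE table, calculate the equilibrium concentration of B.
[B] = 0.483 M

ICE: [A] = 2.0 − 2x, [B] = [C] = x.
Kc = x²/(2.0 − 2x)² = 0.218 ⇒ √Kc = x/(2.0 − 2x).
x = √0.218·2.0/(1 + 2√0.218) = 0.4669·2.0/1.9338 = 0.48289.
[B] = x = 0.483 M.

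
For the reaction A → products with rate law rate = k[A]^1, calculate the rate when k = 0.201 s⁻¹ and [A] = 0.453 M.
0.09105 M/s

rate = k·[A]^1 = 0.201·(0.453)^1 = 0.201·0.453 = 0.09105 M/s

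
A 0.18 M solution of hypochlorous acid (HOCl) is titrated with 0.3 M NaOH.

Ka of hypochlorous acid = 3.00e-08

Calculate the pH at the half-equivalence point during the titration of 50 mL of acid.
pH = pKa = 7.52

At the half-equivalence point, [HA] = [A⁻], so by Henderson–Hasselbalch pH = pKa + log(1) = pKa.
pKa = −log(3.00e-08) = 7.52.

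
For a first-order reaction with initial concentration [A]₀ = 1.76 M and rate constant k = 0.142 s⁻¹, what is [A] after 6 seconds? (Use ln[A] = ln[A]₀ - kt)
0.7507 M

ln[A] = ln[A]₀ - k·t = ln(1.76) - (0.142)·(6) = 0.5653 - 0.8520 = -0.2867
[A] = e^(-0.2867) = 0.7507 M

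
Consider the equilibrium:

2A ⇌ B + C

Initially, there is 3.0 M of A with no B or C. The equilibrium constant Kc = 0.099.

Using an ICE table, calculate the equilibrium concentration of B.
[B] = 0.579 M

ICE: [A] = 3.0 − 2x, [B] = [C] = x.
Kc = x²/(3.0 − 2x)² = 0.099 ⇒ √Kc = x/(3.0 − 2x).
x = √0.099·3.0/(1 + 2√0.099) = 0.31464·3.0/1.6293 = 0.57935.
[B] = x = 0.579 M.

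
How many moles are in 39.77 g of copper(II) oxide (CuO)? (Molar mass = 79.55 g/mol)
Moles = 39.77 g ÷ 79.55 g/mol = 0.4999 mol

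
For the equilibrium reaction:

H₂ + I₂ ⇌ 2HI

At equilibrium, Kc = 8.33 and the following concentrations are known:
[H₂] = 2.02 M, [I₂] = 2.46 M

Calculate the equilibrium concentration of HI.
[HI] = 6.4338 M

Kc = ([HI]^2) / ([H₂] × [I₂]) = 8.33
[HI]^2 = Kc · (reactant terms)/(other product terms) = 8.33 · 4.9692 / 1 = 41.393
[HI] = (41.393)^(1/2) = 6.4338 M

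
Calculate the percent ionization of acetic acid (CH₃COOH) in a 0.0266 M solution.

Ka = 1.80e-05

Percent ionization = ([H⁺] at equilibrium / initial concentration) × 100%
Percent ionization = 2.57%

Let x = [H⁺]. Ka = x²/(C - x) ⇒ x² + (1.80e-05)x - (1.80e-05)(0.0266) = 0. x = 6.8301e-04. Percent = (6.8301e-04/0.0266) × 100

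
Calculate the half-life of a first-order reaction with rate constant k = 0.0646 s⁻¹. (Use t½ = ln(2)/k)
10.73 s

t½ = ln(2)/k = 0.6931/0.0646 = 10.73 s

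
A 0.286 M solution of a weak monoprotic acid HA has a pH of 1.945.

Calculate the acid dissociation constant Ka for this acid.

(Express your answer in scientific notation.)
K_a = 4.69e-04

[H⁺] = 10^(−pH) = 10^(−1.945) = 1.135e-02 M. For HA ⇌ H⁺ + A⁻, Ka = x²/(C − x) = (1.135e-02)²/(0.286 − 1.135e-02) = 4.69e-04.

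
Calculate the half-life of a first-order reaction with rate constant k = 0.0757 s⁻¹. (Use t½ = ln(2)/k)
9.16 s

t½ = ln(2)/k = 0.6931/0.0757 = 9.16 s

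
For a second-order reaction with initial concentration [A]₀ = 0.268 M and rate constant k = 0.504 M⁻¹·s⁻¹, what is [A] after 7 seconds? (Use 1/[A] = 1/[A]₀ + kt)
0.1378 M

1/[A] = 1/[A]₀ + k·t = 1/0.268 + (0.504)·(7) = 3.7313 + 3.5280 = 7.2593
[A] = 1/7.2593 = 0.1378 M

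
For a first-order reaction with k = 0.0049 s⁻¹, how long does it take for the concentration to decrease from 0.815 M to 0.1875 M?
299.88 s

From ln[A] = ln[A]₀ - k·t: t = ln([A]₀/[A])/k = ln(0.815/0.1875)/0.0049 = ln(4.3467)/0.0049 = 1.4694/0.0049 = 299.88 s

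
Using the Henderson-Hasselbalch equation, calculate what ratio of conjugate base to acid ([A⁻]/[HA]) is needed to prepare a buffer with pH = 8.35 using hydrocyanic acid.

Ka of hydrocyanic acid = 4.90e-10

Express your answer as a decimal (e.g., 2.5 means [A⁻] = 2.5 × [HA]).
[A⁻]/[HA] = 0.110

pKa = −log(4.90e-10) = 9.3098. pH = pKa + log([A⁻]/[HA]). 8.35 = 9.3098 + log(ratio). log(ratio) = 8.35 − 9.3098 = -0.9598. ratio = 10^(-0.9598) = 0.110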